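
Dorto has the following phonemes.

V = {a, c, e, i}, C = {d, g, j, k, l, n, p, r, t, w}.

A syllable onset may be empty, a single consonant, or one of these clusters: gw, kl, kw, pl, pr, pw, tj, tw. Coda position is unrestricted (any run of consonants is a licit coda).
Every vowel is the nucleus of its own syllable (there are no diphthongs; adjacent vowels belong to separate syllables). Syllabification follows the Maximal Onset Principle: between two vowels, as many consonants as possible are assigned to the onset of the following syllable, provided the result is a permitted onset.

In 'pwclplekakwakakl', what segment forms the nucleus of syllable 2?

e

Vowels present: c, e, a, a, a; each is a nucleus, giving 5 syllables.
The second nucleus (vowel 2 from the left) is /e/.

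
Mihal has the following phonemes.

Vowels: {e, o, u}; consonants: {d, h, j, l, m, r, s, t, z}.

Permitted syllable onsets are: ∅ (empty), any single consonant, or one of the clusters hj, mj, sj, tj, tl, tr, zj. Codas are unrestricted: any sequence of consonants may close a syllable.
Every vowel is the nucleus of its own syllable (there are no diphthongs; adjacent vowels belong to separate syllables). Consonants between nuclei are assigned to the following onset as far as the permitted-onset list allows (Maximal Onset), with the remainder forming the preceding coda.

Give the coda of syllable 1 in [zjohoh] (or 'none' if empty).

none

Nuclei (vowels): o, o → 2 syllables.
V1 /o/ – V2 /o/: /h/ is a single consonant, so it becomes the next onset.
Putting it together: zjo.hoh.
Syllable 1 is /zjo/: onset /zj/, nucleus /o/, coda ∅.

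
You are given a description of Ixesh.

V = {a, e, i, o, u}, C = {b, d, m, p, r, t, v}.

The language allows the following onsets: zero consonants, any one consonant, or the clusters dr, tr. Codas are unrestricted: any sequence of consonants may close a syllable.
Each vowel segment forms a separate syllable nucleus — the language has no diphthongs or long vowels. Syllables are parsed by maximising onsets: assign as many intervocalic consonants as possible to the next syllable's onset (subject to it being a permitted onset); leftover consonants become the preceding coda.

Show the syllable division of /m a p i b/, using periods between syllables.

The vowels are a, i — 2 nuclei, so 2 syllables.
/a…i/ gap (V1→V2): /p/ is a single consonant, so it becomes the next onset.

ma.pib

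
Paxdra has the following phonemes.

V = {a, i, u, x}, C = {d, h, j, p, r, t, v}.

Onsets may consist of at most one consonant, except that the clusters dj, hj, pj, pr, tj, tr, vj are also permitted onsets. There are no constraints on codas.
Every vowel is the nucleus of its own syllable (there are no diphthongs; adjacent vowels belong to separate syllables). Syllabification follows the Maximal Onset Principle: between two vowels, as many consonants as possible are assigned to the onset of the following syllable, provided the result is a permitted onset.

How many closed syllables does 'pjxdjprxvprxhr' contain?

3

Vowels present: x, x, x; each is a nucleus, giving 3 syllables.
σ1/σ2 boundary: /djpr/; trying suffixes from longest down, /pr/ is the first permitted one, so coda /dj/ | onset /pr/.
σ2/σ3 boundary: cluster /vpr/ — the longest permitted-onset suffix is /pr/; onset = /pr/, preceding coda = /v/.
So the parse is pjxdj.prxv.prxhr.
Classifying each syllable: /pjxdj/ (closed), /prxv/ (closed), /prxhr/ (closed).
Closed syllables: 3.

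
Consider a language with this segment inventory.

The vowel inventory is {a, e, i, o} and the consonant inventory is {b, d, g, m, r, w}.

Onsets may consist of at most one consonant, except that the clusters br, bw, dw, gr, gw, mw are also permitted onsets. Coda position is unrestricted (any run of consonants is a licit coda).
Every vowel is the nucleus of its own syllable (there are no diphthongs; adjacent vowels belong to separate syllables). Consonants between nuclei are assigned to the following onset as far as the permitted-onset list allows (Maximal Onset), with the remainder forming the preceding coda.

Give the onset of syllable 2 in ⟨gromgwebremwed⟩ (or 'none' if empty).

gw

The vowels are o, e, e, e — 4 nuclei, so 4 syllables.
Between /o/ (V1) and /e/ (V2): /mgw/; trying suffixes from longest down, /gw/ is the first permitted one, so coda /m/ | onset /gw/.
Between /e/ (V2) and /e/ (V3): cluster /br/ — /br/ is itself a permitted onset, so the whole cluster goes right; preceding coda = ∅.
Between /e/ (V3) and /e/ (V4): /mw/ — entire cluster is a permitted onset → onset /mw/, coda ∅.
Putting it together: grom.gwe.bre.mwed.
Syllable 2 is /gwe/: onset /gw/, nucleus /e/, coda ∅.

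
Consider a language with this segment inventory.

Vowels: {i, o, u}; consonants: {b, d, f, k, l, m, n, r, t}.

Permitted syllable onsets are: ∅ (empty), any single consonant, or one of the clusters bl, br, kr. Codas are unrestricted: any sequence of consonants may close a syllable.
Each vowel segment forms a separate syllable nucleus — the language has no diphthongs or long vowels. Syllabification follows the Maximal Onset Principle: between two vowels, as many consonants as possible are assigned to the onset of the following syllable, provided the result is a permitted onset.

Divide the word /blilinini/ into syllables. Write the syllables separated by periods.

The vowels are i, i, i, i — 4 nuclei, so 4 syllables.
V1 /i/ – V2 /i/: /l/ → onset of the next syllable (single consonants are always licit onsets).
V2 /i/ – V3 /i/: just /n/ — single C goes to the following onset.
V3 /i/ – V4 /i/: /n/ is a single consonant, so it becomes the next onset.

bli.li.ni.ni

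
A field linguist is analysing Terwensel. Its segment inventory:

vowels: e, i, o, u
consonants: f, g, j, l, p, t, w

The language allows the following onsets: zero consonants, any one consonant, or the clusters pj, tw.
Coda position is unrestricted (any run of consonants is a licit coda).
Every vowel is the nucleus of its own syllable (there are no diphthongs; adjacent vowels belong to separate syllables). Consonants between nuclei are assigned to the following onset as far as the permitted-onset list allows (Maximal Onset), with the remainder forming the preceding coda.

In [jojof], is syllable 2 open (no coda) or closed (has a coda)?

Nuclei (vowels): o, o → 2 syllables.
Between /o/ (V1) and /o/ (V2): just /j/ — single C goes to the following onset.
So the parse is jo.jof.
Syllable 2 is /jof/ with coda /f/, so it is closed.

closed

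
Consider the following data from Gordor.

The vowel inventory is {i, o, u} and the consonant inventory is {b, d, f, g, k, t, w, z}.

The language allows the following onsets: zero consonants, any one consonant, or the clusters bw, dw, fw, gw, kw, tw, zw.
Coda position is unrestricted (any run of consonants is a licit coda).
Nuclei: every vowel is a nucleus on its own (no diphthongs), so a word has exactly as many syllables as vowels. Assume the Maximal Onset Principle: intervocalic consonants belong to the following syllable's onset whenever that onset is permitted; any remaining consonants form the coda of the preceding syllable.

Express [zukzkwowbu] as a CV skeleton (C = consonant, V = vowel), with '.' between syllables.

The vowels are u, o, u — 3 nuclei, so 3 syllables.
/u…o/ gap (V1→V2): /kzkw/ splits as /kz/ + /kw/ (/kw/ is the longest suffix that is a licit onset).
/o…u/ gap (V2→V3): /wb/ splits as /w/ + /b/ (/b/ is the longest suffix that is a licit onset).
Result: zukz.kwow.bu.
Mapping each syllable to C/V: /zukz/ → CVCC, /kwow/ → CCVC, /bu/ → CV.

CVCC.CCVC.CV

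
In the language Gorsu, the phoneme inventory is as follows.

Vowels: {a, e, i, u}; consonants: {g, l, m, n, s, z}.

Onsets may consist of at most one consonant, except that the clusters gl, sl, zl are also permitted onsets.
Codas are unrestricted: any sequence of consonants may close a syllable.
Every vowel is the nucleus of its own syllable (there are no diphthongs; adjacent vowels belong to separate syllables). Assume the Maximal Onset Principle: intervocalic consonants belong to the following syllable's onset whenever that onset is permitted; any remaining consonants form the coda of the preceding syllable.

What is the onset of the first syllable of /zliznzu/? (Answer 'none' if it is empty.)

zl

Nuclei (vowels): i, u → 2 syllables.
Between /i/ (V1) and /u/ (V2): cluster /znz/ — the longest permitted-onset suffix is /z/; onset = /z/, preceding coda = /zn/.
So the parse is zlizn.zu.
Syllable 1 is /zlizn/: onset /zl/, nucleus /i/, coda /zn/.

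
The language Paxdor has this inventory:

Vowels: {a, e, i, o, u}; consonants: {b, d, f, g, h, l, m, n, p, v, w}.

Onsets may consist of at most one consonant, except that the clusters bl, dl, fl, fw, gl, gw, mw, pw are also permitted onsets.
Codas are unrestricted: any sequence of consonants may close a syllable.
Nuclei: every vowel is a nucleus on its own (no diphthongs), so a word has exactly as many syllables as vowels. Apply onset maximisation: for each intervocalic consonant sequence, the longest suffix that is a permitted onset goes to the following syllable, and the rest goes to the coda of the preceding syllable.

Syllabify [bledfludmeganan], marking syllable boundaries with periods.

Nuclei (vowels): e, u, e, a, a → 5 syllables.
/e…u/ gap (V1→V2): /dfl/ splits as /d/ + /fl/ (/fl/ is the longest suffix that is a licit onset).
/u…e/ gap (V2→V3): /dm/; trying suffixes from longest down, /m/ is the first permitted one, so coda /d/ | onset /m/.
/e…a/ gap (V3→V4): /g/ is a single consonant, so it becomes the next onset.
/a…a/ gap (V4→V5): just /n/ — single C goes to the following onset.

bled.flud.me.ga.nan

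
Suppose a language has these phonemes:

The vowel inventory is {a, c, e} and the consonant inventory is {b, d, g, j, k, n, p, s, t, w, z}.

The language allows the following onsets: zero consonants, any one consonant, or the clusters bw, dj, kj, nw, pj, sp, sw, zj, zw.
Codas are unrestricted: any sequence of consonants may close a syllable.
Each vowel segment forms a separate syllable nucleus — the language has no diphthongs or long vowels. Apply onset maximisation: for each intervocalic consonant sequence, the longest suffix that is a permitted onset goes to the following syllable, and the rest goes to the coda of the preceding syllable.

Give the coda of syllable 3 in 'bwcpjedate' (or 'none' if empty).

Nuclei (vowels): c, e, a, e → 4 syllables.
/c…e/ gap (V1→V2): /pj/ is a licit onset in full, so it all attaches to the next syllable.
/e…a/ gap (V2→V3): just /d/ — single C goes to the following onset.
/a…e/ gap (V3→V4): /t/ → onset of the next syllable (single consonants are always licit onsets).
Syllabification: bwc.pje.da.te.
Syllable 3 is /da/: onset /d/, nucleus /a/, coda ∅.

none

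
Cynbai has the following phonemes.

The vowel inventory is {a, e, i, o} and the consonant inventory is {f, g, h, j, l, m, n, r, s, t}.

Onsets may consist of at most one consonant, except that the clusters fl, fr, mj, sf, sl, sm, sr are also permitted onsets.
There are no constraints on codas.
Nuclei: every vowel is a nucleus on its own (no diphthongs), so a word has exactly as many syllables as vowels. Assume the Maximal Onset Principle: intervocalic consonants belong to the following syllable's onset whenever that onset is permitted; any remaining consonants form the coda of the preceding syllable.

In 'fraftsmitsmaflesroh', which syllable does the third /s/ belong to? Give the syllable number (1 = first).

5

Nuclei (vowels): a, i, a, e, o → 5 syllables.
Between /a/ (V1) and /i/ (V2): /ftsm/; trying suffixes from longest down, /sm/ is the first permitted one, so coda /ft/ | onset /sm/.
Between /i/ (V2) and /a/ (V3): /tsm/ splits as /t/ + /sm/ (/sm/ is the longest suffix that is a licit onset).
Between /a/ (V3) and /e/ (V4): /fl/ — entire cluster is a permitted onset → onset /fl/, coda ∅.
Between /e/ (V4) and /o/ (V5): /sr/ — entire cluster is a permitted onset → onset /sr/, coda ∅.
Result: fraft.smit.sma.fle.sroh.
The third /s/ is in the onset of syllable 5 (/sroh/).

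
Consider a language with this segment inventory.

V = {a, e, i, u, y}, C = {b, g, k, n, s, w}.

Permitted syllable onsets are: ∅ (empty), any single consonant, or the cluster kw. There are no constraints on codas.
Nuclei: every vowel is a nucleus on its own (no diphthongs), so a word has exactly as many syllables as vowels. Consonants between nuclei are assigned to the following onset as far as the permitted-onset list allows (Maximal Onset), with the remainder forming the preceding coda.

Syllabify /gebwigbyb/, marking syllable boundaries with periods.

geb.wig.byb

The vowels are e, i, y — 3 nuclei, so 3 syllables.
Between /e/ (V1) and /i/ (V2): /bw/ — longest licit onset from the right is /w/, leaving /b/ as coda.
Between /i/ (V2) and /y/ (V3): cluster /gb/ — the longest permitted-onset suffix is /b/; onset = /b/, preceding coda = /g/.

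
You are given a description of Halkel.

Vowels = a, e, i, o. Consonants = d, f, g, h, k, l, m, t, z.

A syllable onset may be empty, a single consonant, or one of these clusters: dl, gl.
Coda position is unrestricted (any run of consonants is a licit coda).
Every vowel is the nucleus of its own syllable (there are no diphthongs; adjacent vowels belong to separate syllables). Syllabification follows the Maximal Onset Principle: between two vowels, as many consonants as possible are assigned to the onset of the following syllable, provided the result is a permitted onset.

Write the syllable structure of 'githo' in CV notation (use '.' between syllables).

CVC.CV

Vowels present: i, o; each is a nucleus, giving 2 syllables.
V1 /i/ – V2 /o/: cluster /th/ — the longest permitted-onset suffix is /h/; onset = /h/, preceding coda = /t/.
Putting it together: git.ho.
Mapping each syllable to C/V: /git/ → CVC, /ho/ → CV.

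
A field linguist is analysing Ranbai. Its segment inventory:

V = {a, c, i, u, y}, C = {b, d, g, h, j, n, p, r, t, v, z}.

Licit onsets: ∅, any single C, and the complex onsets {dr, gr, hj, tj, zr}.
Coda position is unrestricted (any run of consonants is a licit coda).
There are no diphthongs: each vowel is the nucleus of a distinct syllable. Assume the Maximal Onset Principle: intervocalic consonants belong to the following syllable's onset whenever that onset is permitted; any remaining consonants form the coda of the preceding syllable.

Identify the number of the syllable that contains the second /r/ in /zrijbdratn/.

2

Vowels present: i, a; each is a nucleus, giving 2 syllables.
/i…a/ gap (V1→V2): cluster /jbdr/ — the longest permitted-onset suffix is /dr/; onset = /dr/, preceding coda = /jb/.
Result: zrijb.dratn.
The second /r/ is in the onset of syllable 2 (/dratn/).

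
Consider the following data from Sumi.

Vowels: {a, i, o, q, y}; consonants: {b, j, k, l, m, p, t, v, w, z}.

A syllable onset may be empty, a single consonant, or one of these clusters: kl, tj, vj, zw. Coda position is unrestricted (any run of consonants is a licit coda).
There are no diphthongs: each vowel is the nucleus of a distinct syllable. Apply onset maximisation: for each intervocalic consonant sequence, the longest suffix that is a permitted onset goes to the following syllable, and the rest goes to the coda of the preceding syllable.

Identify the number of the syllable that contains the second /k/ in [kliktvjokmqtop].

1

Vowels present: i, o, q, o; each is a nucleus, giving 4 syllables.
/i…o/ gap (V1→V2): /ktvj/ — longest licit onset from the right is /vj/, leaving /kt/ as coda.
/o…q/ gap (V2→V3): /km/ — longest licit onset from the right is /m/, leaving /k/ as coda.
/q…o/ gap (V3→V4): just /t/ — single C goes to the following onset.
Putting it together: klikt.vjok.mq.top.
The second /k/ is in the coda of syllable 1 (/klikt/).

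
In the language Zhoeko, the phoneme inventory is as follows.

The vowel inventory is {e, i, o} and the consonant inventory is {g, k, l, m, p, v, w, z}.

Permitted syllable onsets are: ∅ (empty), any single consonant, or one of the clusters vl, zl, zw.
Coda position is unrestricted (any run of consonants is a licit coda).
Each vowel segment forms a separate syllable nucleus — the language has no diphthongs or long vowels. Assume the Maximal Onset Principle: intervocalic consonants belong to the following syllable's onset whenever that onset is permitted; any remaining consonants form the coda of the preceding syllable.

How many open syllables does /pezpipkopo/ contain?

Vowels present: e, i, o, o; each is a nucleus, giving 4 syllables.
Between /e/ (V1) and /i/ (V2): cluster /zp/ — the longest permitted-onset suffix is /p/; onset = /p/, preceding coda = /z/.
Between /i/ (V2) and /o/ (V3): cluster /pk/ — the longest permitted-onset suffix is /k/; onset = /k/, preceding coda = /p/.
Between /o/ (V3) and /o/ (V4): /p/ → onset of the next syllable (single consonants are always licit onsets).
Result: pez.pip.ko.po.
Classifying each syllable: /pez/ (closed), /pip/ (closed), /ko/ (open), /po/ (open).
Open syllables: 2.

2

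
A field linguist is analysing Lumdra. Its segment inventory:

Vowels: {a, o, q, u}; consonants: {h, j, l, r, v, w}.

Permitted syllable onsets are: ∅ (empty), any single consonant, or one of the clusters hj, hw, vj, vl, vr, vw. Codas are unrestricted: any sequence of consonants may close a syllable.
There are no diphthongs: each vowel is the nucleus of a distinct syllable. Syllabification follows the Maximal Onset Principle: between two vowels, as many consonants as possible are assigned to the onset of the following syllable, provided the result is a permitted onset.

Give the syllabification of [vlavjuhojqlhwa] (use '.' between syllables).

vla.vju.ho.jql.hwa

Vowels present: a, u, o, q, a; each is a nucleus, giving 5 syllables.
/a…u/ gap (V1→V2): cluster /vj/ — /vj/ is itself a permitted onset, so the whole cluster goes right; preceding coda = ∅.
/u…o/ gap (V2→V3): /h/ is a single consonant, so it becomes the next onset.
/o…q/ gap (V3→V4): /j/ → onset of the next syllable (single consonants are always licit onsets).
/q…a/ gap (V4→V5): /lhw/ — longest licit onset from the right is /hw/, leaving /l/ as coda.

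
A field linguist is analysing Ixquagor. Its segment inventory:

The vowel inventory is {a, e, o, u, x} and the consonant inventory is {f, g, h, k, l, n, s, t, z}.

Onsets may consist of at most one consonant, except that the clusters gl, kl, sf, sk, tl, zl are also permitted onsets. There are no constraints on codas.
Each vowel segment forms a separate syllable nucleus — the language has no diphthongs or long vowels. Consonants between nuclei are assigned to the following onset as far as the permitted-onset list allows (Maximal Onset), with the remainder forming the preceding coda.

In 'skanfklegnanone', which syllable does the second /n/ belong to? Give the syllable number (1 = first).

3

Nuclei (vowels): a, e, a, o, e → 5 syllables.
σ1/σ2 boundary: /nfkl/; trying suffixes from longest down, /kl/ is the first permitted one, so coda /nf/ | onset /kl/.
σ2/σ3 boundary: /gn/ — longest licit onset from the right is /n/, leaving /g/ as coda.
σ3/σ4 boundary: /n/ → onset of the next syllable (single consonants are always licit onsets).
σ4/σ5 boundary: just /n/ — single C goes to the following onset.
Result: skanf.kleg.na.no.ne.
The second /n/ is in the onset of syllable 3 (/na/).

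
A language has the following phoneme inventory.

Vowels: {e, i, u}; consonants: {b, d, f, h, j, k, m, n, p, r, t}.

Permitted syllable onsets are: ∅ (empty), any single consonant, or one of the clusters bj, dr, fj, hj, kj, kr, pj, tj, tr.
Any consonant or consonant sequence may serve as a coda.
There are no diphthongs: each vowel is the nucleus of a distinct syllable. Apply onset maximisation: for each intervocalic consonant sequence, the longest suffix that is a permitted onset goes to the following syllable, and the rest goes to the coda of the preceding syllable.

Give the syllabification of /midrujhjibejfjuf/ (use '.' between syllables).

Vowels present: i, u, i, e, u; each is a nucleus, giving 5 syllables.
Between /i/ (V1) and /u/ (V2): cluster /dr/ — /dr/ is itself a permitted onset, so the whole cluster goes right; preceding coda = ∅.
Between /u/ (V2) and /i/ (V3): /jhj/ splits as /j/ + /hj/ (/hj/ is the longest suffix that is a licit onset).
Between /i/ (V3) and /e/ (V4): just /b/ — single C goes to the following onset.
Between /e/ (V4) and /u/ (V5): /jfj/ — longest licit onset from the right is /fj/, leaving /j/ as coda.

mi.druj.hji.bej.fjuf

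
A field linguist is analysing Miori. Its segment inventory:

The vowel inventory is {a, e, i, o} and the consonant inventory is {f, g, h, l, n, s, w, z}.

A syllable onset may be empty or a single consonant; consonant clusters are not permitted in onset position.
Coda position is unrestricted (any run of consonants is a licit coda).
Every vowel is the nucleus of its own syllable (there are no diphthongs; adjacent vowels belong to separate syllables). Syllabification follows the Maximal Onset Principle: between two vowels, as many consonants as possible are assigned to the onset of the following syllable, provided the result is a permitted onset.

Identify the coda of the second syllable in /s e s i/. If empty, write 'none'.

Nuclei (vowels): e, i → 2 syllables.
V1 /e/ – V2 /i/: /s/ → onset of the next syllable (single consonants are always licit onsets).
Syllabification: se.si.
Syllable 2 is /si/: onset /s/, nucleus /i/, coda ∅.

none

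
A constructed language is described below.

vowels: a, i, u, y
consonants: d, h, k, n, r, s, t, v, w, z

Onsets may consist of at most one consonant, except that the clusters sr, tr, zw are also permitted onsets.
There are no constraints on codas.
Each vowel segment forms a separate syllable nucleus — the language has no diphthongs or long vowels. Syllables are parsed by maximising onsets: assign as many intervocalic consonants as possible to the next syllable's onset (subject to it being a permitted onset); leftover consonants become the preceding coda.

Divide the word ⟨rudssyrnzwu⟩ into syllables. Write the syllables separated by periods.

ruds.syrn.zwu

The vowels are u, y, u — 3 nuclei, so 3 syllables.
/u…y/ gap (V1→V2): cluster /dss/ — the longest permitted-onset suffix is /s/; onset = /s/, preceding coda = /ds/.
/y…u/ gap (V2→V3): /rnzw/ — longest licit onset from the right is /zw/, leaving /rn/ as coda.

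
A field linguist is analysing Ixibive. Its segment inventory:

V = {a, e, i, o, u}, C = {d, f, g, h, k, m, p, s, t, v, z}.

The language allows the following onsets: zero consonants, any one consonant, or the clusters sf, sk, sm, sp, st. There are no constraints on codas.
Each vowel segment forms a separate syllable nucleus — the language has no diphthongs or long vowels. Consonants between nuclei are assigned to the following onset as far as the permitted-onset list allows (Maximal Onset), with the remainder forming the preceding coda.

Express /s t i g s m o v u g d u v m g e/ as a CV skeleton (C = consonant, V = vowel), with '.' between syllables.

CCVC.CCV.CVC.CVCC.CV

Nuclei (vowels): i, o, u, u, e → 5 syllables.
V1 /i/ – V2 /o/: /gsm/; trying suffixes from longest down, /sm/ is the first permitted one, so coda /g/ | onset /sm/.
V2 /o/ – V3 /u/: just /v/ — single C goes to the following onset.
V3 /u/ – V4 /u/: /gd/; trying suffixes from longest down, /d/ is the first permitted one, so coda /g/ | onset /d/.
V4 /u/ – V5 /e/: /vmg/ splits as /vm/ + /g/ (/g/ is the longest suffix that is a licit onset).
Result: stig.smo.vug.duvm.ge.
Mapping each syllable to C/V: /stig/ → CCVC, /smo/ → CCV, /vug/ → CVC, /duvm/ → CVCC, /ge/ → CV.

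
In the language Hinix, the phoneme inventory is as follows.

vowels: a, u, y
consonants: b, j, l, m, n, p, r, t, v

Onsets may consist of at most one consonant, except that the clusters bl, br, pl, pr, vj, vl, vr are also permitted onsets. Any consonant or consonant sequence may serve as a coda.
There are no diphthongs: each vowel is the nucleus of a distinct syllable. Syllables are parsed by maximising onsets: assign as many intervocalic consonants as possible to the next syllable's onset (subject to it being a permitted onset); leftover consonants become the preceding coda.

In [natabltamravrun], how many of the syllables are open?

2

Vowels present: a, a, a, a, u; each is a nucleus, giving 5 syllables.
Between /a/ (V1) and /a/ (V2): /t/ is a single consonant, so it becomes the next onset.
Between /a/ (V2) and /a/ (V3): cluster /blt/ — the longest permitted-onset suffix is /t/; onset = /t/, preceding coda = /bl/.
Between /a/ (V3) and /a/ (V4): /mr/; trying suffixes from longest down, /r/ is the first permitted one, so coda /m/ | onset /r/.
Between /a/ (V4) and /u/ (V5): /vr/ is a licit onset in full, so it all attaches to the next syllable.
Putting it together: na.tabl.tam.ra.vrun.
Classifying each syllable: /na/ (open), /tabl/ (closed), /tam/ (closed), /ra/ (open), /vrun/ (closed).
Open syllables: 2.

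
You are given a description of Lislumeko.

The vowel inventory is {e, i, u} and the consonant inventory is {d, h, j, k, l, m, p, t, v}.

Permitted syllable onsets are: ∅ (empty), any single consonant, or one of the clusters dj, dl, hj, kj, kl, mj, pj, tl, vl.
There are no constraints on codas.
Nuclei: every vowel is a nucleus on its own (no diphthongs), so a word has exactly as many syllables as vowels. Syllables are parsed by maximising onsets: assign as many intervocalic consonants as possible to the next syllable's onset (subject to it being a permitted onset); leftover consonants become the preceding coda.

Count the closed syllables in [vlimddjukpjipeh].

3

The vowels are i, u, i, e — 4 nuclei, so 4 syllables.
V1 /i/ – V2 /u/: /mddj/; trying suffixes from longest down, /dj/ is the first permitted one, so coda /md/ | onset /dj/.
V2 /u/ – V3 /i/: cluster /kpj/ — the longest permitted-onset suffix is /pj/; onset = /pj/, preceding coda = /k/.
V3 /i/ – V4 /e/: /p/ is a single consonant, so it becomes the next onset.
So the parse is vlimd.djuk.pji.peh.
Classifying each syllable: /vlimd/ (closed), /djuk/ (closed), /pji/ (open), /peh/ (closed).
Closed syllables: 3.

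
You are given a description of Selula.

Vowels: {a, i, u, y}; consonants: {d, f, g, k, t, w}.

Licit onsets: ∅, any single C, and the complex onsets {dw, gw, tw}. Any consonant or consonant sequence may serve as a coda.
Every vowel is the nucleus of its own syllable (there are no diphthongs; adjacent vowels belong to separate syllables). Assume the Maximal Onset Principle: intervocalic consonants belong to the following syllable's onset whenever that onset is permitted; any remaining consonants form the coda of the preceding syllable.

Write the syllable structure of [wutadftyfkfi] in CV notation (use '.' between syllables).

The vowels are u, a, y, i — 4 nuclei, so 4 syllables.
V1 /u/ – V2 /a/: just /t/ — single C goes to the following onset.
V2 /a/ – V3 /y/: /dft/ — longest licit onset from the right is /t/, leaving /df/ as coda.
V3 /y/ – V4 /i/: /fkf/ — longest licit onset from the right is /f/, leaving /fk/ as coda.
Result: wu.tadf.tyfk.fi.
Mapping each syllable to C/V: /wu/ → CV, /tadf/ → CVCC, /tyfk/ → CVCC, /fi/ → CV.

CV.CVCC.CVCC.CV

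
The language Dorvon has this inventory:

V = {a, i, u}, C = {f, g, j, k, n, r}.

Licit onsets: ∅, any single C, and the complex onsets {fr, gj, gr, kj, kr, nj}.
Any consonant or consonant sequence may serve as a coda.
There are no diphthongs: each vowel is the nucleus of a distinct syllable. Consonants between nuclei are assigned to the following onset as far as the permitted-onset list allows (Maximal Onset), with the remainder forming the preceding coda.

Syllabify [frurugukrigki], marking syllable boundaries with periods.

Vowels present: u, u, u, i, i; each is a nucleus, giving 5 syllables.
Between /u/ (V1) and /u/ (V2): /r/ → onset of the next syllable (single consonants are always licit onsets).
Between /u/ (V2) and /u/ (V3): just /g/ — single C goes to the following onset.
Between /u/ (V3) and /i/ (V4): /kr/ — entire cluster is a permitted onset → onset /kr/, coda ∅.
Between /i/ (V4) and /i/ (V5): /gk/ — longest licit onset from the right is /k/, leaving /g/ as coda.

fru.ru.gu.krig.ki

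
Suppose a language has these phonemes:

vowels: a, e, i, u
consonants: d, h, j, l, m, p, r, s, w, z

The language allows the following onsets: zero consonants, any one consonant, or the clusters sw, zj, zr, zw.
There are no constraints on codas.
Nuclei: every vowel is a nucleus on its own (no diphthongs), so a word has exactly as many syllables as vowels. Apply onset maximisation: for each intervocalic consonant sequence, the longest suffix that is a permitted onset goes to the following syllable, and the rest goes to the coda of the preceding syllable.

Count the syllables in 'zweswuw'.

The vowels are e, u — 2 nuclei, so 2 syllables.

2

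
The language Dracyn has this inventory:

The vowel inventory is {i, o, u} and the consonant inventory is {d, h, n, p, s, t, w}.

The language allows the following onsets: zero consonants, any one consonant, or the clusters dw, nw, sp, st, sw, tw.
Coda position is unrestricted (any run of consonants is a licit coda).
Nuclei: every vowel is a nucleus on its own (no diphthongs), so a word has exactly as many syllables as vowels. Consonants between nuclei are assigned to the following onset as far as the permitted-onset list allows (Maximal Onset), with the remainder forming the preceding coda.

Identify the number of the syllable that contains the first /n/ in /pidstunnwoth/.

The vowels are i, u, o — 3 nuclei, so 3 syllables.
Between /i/ (V1) and /u/ (V2): /dst/; trying suffixes from longest down, /st/ is the first permitted one, so coda /d/ | onset /st/.
Between /u/ (V2) and /o/ (V3): cluster /nnw/ — the longest permitted-onset suffix is /nw/; onset = /nw/, preceding coda = /n/.
Result: pid.stun.nwoth.
The first /n/ is in the coda of syllable 2 (/stun/).

2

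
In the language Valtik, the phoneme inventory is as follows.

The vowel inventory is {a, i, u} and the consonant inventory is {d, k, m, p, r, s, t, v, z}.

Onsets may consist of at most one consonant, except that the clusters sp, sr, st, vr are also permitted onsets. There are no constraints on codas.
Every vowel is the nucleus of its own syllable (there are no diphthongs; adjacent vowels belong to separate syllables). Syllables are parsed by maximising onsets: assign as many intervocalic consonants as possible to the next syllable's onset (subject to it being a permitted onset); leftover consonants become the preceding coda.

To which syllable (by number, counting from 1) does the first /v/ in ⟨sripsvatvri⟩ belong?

2

Vowels present: i, a, i; each is a nucleus, giving 3 syllables.
σ1/σ2 boundary: cluster /psv/ — the longest permitted-onset suffix is /v/; onset = /v/, preceding coda = /ps/.
σ2/σ3 boundary: /tvr/ splits as /t/ + /vr/ (/vr/ is the longest suffix that is a licit onset).
So the parse is srips.vat.vri.
The first /v/ is in the onset of syllable 2 (/vat/).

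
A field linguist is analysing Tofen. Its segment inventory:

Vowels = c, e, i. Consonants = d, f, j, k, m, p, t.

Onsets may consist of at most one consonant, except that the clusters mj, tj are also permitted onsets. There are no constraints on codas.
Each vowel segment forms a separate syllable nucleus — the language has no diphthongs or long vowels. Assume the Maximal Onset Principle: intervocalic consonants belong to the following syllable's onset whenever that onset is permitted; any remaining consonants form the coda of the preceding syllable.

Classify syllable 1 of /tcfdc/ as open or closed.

The vowels are c, c — 2 nuclei, so 2 syllables.
V1 /c/ – V2 /c/: /fd/; trying suffixes from longest down, /d/ is the first permitted one, so coda /f/ | onset /d/.
Syllabification: tcf.dc.
Syllable 1 is /tcf/ with coda /f/, so it is closed.

closed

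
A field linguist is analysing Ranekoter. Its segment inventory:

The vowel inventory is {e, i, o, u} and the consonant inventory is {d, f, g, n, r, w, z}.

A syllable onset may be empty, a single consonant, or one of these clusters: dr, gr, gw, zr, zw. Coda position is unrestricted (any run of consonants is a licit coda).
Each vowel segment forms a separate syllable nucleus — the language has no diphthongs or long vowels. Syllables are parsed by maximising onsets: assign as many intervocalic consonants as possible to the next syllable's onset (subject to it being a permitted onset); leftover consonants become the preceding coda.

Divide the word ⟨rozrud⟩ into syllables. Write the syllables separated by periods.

ro.zrud

Vowels present: o, u; each is a nucleus, giving 2 syllables.
Between /o/ (V1) and /u/ (V2): /zr/ is a licit onset in full, so it all attaches to the next syllable.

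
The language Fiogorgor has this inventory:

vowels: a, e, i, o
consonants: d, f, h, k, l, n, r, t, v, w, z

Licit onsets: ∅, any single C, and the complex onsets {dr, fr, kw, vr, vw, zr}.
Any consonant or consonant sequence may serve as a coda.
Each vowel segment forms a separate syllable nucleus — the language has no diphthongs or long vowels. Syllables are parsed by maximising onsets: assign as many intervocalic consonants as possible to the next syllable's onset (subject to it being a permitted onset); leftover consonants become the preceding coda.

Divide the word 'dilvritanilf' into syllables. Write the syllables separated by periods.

dil.vri.ta.nilf

The vowels are i, i, a, i — 4 nuclei, so 4 syllables.
Between /i/ (V1) and /i/ (V2): /lvr/ — longest licit onset from the right is /vr/, leaving /l/ as coda.
Between /i/ (V2) and /a/ (V3): /t/ is a single consonant, so it becomes the next onset.
Between /a/ (V3) and /i/ (V4): /n/ → onset of the next syllable (single consonants are always licit onsets).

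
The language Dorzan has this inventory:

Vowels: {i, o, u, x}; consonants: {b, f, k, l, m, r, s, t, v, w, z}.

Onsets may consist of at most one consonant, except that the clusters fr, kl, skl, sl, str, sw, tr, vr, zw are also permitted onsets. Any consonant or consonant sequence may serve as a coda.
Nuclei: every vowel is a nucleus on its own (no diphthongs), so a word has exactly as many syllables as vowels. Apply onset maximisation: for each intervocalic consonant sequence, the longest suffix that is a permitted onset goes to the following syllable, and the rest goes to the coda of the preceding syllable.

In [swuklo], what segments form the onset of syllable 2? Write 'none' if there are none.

The vowels are u, o — 2 nuclei, so 2 syllables.
Between /u/ (V1) and /o/ (V2): cluster /kl/ — /kl/ is itself a permitted onset, so the whole cluster goes right; preceding coda = ∅.
Syllabification: swu.klo.
Syllable 2 is /klo/: onset /kl/, nucleus /o/, coda ∅.

kl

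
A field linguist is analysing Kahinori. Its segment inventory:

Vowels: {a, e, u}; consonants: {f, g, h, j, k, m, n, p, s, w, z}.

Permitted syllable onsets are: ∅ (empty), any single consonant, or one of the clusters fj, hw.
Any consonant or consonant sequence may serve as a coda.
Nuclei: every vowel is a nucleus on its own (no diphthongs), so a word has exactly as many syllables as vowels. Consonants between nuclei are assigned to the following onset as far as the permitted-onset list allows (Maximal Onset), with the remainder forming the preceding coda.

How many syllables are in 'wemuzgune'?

Nuclei (vowels): e, u, u, e → 4 syllables.

4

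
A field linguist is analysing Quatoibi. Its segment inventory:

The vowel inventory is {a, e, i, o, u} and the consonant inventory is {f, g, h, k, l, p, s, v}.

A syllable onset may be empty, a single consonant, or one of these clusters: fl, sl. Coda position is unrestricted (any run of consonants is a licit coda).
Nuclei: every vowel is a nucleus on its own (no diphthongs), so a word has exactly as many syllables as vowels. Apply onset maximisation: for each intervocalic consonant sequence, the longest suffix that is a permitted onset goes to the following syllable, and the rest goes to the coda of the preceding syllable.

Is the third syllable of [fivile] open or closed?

open

Nuclei (vowels): i, i, e → 3 syllables.
σ1/σ2 boundary: just /v/ — single C goes to the following onset.
σ2/σ3 boundary: /l/ is a single consonant, so it becomes the next onset.
Syllabification: fi.vi.le.
Syllable 3 is /le/; it ends in its nucleus with no coda, so it is open.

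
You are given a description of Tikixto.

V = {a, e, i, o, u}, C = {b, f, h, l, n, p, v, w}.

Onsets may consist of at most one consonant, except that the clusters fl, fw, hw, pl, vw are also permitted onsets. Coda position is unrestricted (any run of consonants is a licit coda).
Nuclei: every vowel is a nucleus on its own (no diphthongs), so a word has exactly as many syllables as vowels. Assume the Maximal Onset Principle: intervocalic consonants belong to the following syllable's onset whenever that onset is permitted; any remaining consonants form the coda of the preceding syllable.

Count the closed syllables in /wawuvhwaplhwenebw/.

Nuclei (vowels): a, u, a, e, e → 5 syllables.
V1 /a/ – V2 /u/: /w/ → onset of the next syllable (single consonants are always licit onsets).
V2 /u/ – V3 /a/: cluster /vhw/ — the longest permitted-onset suffix is /hw/; onset = /hw/, preceding coda = /v/.
V3 /a/ – V4 /e/: /plhw/ — longest licit onset from the right is /hw/, leaving /pl/ as coda.
V4 /e/ – V5 /e/: /n/ → onset of the next syllable (single consonants are always licit onsets).
Result: wa.wuv.hwapl.hwe.nebw.
Classifying each syllable: /wa/ (open), /wuv/ (closed), /hwapl/ (closed), /hwe/ (open), /nebw/ (closed).
Closed syllables: 3.

3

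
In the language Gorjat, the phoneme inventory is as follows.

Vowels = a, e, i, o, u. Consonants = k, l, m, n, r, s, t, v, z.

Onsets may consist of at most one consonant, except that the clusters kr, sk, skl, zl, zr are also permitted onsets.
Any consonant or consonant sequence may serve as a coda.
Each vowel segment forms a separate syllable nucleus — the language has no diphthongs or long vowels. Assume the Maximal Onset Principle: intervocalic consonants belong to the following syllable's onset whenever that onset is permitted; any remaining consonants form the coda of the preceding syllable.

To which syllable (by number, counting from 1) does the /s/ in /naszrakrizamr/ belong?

1

Vowels present: a, a, i, a; each is a nucleus, giving 4 syllables.
V1 /a/ – V2 /a/: /szr/ splits as /s/ + /zr/ (/zr/ is the longest suffix that is a licit onset).
V2 /a/ – V3 /i/: cluster /kr/ — /kr/ is itself a permitted onset, so the whole cluster goes right; preceding coda = ∅.
V3 /i/ – V4 /a/: just /z/ — single C goes to the following onset.
Syllabification: nas.zra.kri.zamr.
The /s/ is in the coda of syllable 1 (/nas/).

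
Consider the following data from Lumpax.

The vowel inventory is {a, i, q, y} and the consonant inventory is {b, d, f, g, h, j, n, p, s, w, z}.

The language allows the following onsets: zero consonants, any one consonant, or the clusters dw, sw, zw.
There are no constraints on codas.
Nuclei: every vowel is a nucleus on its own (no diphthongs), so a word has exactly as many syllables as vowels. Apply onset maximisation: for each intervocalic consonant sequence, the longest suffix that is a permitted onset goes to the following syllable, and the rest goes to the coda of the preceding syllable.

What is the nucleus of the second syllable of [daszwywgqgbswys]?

The vowels are a, y, q, y — 4 nuclei, so 4 syllables.
The second nucleus (vowel 2 from the left) is /y/.

y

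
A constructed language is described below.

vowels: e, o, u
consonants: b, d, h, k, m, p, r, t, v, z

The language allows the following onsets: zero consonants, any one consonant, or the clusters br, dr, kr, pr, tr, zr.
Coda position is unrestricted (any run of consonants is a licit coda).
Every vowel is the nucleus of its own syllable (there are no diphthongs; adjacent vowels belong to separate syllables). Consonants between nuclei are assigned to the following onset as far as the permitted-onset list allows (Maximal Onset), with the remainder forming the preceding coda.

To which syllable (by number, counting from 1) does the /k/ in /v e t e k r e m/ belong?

3

Nuclei (vowels): e, e, e → 3 syllables.
V1 /e/ – V2 /e/: /t/ is a single consonant, so it becomes the next onset.
V2 /e/ – V3 /e/: /kr/ — entire cluster is a permitted onset → onset /kr/, coda ∅.
Result: ve.te.krem.
The /k/ is in the onset of syllable 3 (/krem/).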